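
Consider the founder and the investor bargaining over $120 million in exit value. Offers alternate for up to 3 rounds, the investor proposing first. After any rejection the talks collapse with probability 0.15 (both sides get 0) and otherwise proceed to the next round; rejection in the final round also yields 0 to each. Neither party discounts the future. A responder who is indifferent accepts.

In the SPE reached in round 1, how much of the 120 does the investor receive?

104.7

Round 3 (the investor proposes): rejection yields 0 for the founder; the investor offers 0 and keeps 120.
Round 2 (the founder proposes): rejecting gives the investor an expected 0.85 × 120 = 102. The founder offers 102 and keeps 120 − 102 = 18.
Round 1 (the investor proposes): rejecting gives the founder an expected 0.85 × 18 = 15.3; the investor offers that and keeps 104.7.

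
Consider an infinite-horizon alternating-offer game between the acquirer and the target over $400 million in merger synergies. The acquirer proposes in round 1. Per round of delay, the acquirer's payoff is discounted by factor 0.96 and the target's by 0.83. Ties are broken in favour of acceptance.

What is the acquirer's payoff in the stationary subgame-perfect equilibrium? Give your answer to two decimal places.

334.65

In a stationary SPE each proposer offers the other exactly their discounted continuation value.
If the acquirer keeps x when proposing and the target keeps y when proposing, then x = 400 − 0.83y and y = 400 − 0.96x.
Solving: x = 400(1 − 0.83) / (1 − 0.96·0.83) = 68 / 0.2032 ≈ 334.6457.
The target gets 400 − 334.6457 ≈ 65.3543.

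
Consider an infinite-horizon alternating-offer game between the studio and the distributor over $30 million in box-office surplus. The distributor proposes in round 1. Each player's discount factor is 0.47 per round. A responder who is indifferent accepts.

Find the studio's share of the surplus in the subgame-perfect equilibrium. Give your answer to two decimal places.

9.59

When the distributor proposes, the studio accepts any offer worth at least 0.47 times what the studio would get by proposing next round; and vice versa.
This gives x = 30 − 0.47y and y = 30 − 0.47x, where x and y are each side's share when it proposes.
Hence (1 − 0.47·0.47)x = 30(1 − 0.47), i.e. 0.7791·x = 15.9.
x ≈ 20.4082; the studio's share is 30 − x ≈ 9.5918.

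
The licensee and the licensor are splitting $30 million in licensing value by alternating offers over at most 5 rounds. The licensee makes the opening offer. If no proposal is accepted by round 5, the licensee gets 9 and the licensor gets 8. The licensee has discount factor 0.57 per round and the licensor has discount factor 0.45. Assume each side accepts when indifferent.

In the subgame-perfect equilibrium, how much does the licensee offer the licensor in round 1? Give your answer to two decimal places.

By backward induction:
Round 5 (the licensee proposes): the licensor gets 8 if talks fail, so the licensee offers 8 and keeps 22.
Round 4 (the licensor proposes): the licensee can get 22 next round, worth 0.57 × 22 = 12.54 now. The licensor offers 12.54 and keeps 30 − 12.54 = 17.46.
Round 3 (the licensee proposes): the licensor can get 17.46 next round, worth 0.45 × 17.46 = 7.857 now; the licensee offers that and keeps 22.143.
Round 2 (the licensor proposes): the licensee can get 22.143 next round, worth 0.57 × 22.143 = 12.62151 now, so the licensor offers 12.62151, keeping 17.37849.
Round 1 (the licensee proposes): the licensor can get 17.37849 next round, worth 0.45 × 17.37849 = 7.8203205 now. The licensee offers 7.8203205 and keeps 30 − 7.8203205 = 22.1796795.

7.82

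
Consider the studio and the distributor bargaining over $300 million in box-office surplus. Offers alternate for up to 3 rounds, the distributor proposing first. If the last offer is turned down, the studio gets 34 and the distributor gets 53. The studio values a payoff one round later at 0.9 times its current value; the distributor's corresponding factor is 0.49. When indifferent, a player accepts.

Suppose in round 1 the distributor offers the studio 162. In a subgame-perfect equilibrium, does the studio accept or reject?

Round 3 (the distributor proposes): the studio gets 34 if talks fail, so the distributor offers 34 and keeps 266.
Round 2 (the studio proposes): the distributor can get 266 next round, worth 0.49 × 266 = 130.34 now; the studio offers that and keeps 169.66.
So by rejecting in round 1, the studio gets 169.66 next round, worth 0.9 × 169.66 = 152.694 now.
Offer 162 ≥ 152.694, so the studio accepts.

Accept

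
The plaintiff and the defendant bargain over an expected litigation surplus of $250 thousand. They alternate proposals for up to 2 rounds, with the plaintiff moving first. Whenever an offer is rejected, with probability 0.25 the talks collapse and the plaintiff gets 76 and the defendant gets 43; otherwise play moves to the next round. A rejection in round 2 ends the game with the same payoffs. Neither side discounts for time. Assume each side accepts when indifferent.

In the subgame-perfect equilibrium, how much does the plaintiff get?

Round 2 (the defendant proposes): the plaintiff gets 76 if talks fail, so the defendant offers 76 and keeps 174.
Round 1 (the plaintiff proposes): rejecting gives the defendant an expected 0.75 × 174 + 0.25 × 43 = 141.25, so the plaintiff offers 141.25, keeping 108.75.

108.75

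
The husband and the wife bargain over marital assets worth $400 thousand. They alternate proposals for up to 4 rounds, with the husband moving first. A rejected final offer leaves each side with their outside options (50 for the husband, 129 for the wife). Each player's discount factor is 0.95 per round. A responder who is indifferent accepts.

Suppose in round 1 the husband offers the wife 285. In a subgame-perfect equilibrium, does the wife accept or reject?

Reject

Work out the wife's continuation value if the offer is rejected.
Round 4 (the wife proposes): the husband gets 50 if talks fail, so the wife offers 50 and keeps 350.
Round 3 (the husband proposes): the wife can get 350 next round, worth 0.95 × 350 = 332.5 now; the husband offers that and keeps 67.5.
Round 2 (the wife proposes): the husband can get 67.5 next round, worth 0.95 × 67.5 = 64.125 now; the wife offers that and keeps 335.875.
So by rejecting in round 1, the wife gets 335.875 next round, worth 0.95 × 335.875 = 319.08125 now.
Offer 285 < 319.08125, so the wife rejects.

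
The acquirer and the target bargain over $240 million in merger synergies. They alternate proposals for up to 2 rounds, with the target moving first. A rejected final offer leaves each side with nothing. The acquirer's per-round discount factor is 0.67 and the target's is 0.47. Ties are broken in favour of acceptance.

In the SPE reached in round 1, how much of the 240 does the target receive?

By backward induction:
Round 2 (the acquirer proposes): the target will accept anything ≥ 0, so the acquirer offers 0 and keeps 240.
Round 1 (the target proposes): the acquirer can get 240 next round, worth 0.67 × 240 = 160.8 now. The target offers 160.8 and keeps 240 − 160.8 = 79.2.

79.2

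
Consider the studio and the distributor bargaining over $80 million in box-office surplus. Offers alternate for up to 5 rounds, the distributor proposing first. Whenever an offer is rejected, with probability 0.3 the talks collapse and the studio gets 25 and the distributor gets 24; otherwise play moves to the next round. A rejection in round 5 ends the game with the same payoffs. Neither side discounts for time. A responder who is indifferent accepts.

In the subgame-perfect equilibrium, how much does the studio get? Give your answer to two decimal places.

By backward induction:
Round 5 (the distributor proposes): the studio gets 25 if talks fail, so the distributor offers 25 and keeps 55.
Round 4 (the studio proposes): rejecting gives the distributor an expected 0.7 × 55 + 0.3 × 24 = 45.7; the studio offers that and keeps 34.3.
Round 3 (the distributor proposes): rejecting gives the studio an expected 0.7 × 34.3 + 0.3 × 25 = 31.51, so the distributor offers 31.51, keeping 48.49.
Round 2 (the studio proposes): rejecting gives the distributor an expected 0.7 × 48.49 + 0.3 × 24 = 41.143; the studio offers that and keeps 38.857.
Round 1 (the distributor proposes): rejecting gives the studio an expected 0.7 × 38.857 + 0.3 × 25 = 34.6999. The distributor offers 34.6999 and keeps 80 − 34.6999 = 45.3001.

34.70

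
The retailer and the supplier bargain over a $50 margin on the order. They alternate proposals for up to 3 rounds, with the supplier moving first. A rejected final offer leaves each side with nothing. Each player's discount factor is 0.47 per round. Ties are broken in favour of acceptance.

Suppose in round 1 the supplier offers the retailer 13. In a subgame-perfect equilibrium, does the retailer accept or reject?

Work out the retailer's continuation value if the offer is rejected.
Round 3 (the supplier proposes): rejection yields 0 for the retailer; the supplier offers 0 and keeps 50.
Round 2 (the retailer proposes): the supplier can get 50 next round, worth 0.47 × 50 = 23.5 now. The retailer offers 23.5 and keeps 50 − 23.5 = 26.5.
So by rejecting in round 1, the retailer gets 26.5 next round, worth 0.47 × 26.5 = 12.455 now.
Offer 13 ≥ 12.455, so the retailer accepts.

Accept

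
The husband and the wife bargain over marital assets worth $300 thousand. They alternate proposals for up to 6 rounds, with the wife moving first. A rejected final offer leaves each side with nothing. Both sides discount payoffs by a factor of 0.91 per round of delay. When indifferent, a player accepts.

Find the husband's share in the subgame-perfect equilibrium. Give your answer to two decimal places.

232.13

Round 6 (the husband proposes): the wife will accept anything ≥ 0, so the husband offers 0 and keeps 300.
Round 5 (the wife proposes): the husband can get 300 next round, worth 0.91 × 300 = 273 now; the wife offers that and keeps 27.
Round 4 (the husband proposes): the wife can get 27 next round, worth 0.91 × 27 = 24.57 now; the husband offers that and keeps 275.43.
Round 3 (the wife proposes): the husband can get 275.43 next round, worth 0.91 × 275.43 = 250.6413 now; the wife offers that and keeps 49.3587.
Round 2 (the husband proposes): the wife can get 49.3587 next round, worth 0.91 × 49.3587 = 44.916417 now. The husband offers 44.916417 and keeps 300 − 44.916417 = 255.083583.
Round 1 (the wife proposes): the husband can get 255.083583 next round, worth 0.91 × 255.083583 = 232.12606053 now. The wife offers 232.12606053 and keeps 300 − 232.12606053 = 67.87393947.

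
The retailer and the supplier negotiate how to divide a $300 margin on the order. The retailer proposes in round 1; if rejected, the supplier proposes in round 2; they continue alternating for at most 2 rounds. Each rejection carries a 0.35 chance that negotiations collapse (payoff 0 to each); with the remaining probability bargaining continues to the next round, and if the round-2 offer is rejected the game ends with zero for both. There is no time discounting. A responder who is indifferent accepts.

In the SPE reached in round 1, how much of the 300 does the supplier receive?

Round 2 (the supplier proposes): the retailer will accept anything ≥ 0, so the supplier offers 0 and keeps 300.
Round 1 (the retailer proposes): rejecting gives the supplier an expected 0.65 × 300 = 195. The retailer offers 195 and keeps 300 − 195 = 105.

195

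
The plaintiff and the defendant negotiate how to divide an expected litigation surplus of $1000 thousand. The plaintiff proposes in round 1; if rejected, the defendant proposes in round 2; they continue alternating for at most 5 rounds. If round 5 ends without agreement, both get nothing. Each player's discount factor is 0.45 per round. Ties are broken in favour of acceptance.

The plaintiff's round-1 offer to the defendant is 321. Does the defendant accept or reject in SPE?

Work out the defendant's continuation value if the offer is rejected.
Round 5 (the plaintiff proposes): the defendant will accept anything ≥ 0, so the plaintiff offers 0 and keeps 1000.
Round 4 (the defendant proposes): the plaintiff can get 1000 next round, worth 0.45 × 1000 = 450 now, so the defendant offers 450, keeping 550.
Round 3 (the plaintiff proposes): the defendant can get 550 next round, worth 0.45 × 550 = 247.5 now, so the plaintiff offers 247.5, keeping 752.5.
Round 2 (the defendant proposes): the plaintiff can get 752.5 next round, worth 0.45 × 752.5 = 338.625 now; the defendant offers that and keeps 661.375.
So by rejecting in round 1, the defendant gets 661.375 next round, worth 0.45 × 661.375 = 297.61875 now.
Offer 321 ≥ 297.61875, so the defendant accepts.

Accept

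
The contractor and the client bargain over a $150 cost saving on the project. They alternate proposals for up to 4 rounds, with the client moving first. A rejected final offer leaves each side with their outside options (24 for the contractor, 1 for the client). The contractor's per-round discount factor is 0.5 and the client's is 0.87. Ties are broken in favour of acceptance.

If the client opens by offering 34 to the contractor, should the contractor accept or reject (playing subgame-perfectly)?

Round 4 (the contractor proposes): the client gets 1 if talks fail, so the contractor offers 1 and keeps 149.
Round 3 (the client proposes): the contractor can get 149 next round, worth 0.5 × 149 = 74.5 now; the client offers that and keeps 75.5.
Round 2 (the contractor proposes): the client can get 75.5 next round, worth 0.87 × 75.5 = 65.685 now; the contractor offers that and keeps 84.315.
So by rejecting in round 1, the contractor gets 84.315 next round, worth 0.5 × 84.315 = 42.1575 now.
Offer 34 < 42.1575, so the contractor rejects.

Reject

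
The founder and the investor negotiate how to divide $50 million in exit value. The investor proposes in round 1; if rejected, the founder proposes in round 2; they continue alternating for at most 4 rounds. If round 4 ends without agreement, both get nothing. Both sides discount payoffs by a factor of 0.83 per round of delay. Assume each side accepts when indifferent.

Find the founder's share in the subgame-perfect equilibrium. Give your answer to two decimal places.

Solve by backward induction from round 4.
Round 4 (the founder proposes): the investor will accept anything ≥ 0, so the founder offers 0 and keeps 50.
Round 3 (the investor proposes): the founder can get 50 next round, worth 0.83 × 50 = 41.5 now, so the investor offers 41.5, keeping 8.5.
Round 2 (the founder proposes): the investor can get 8.5 next round, worth 0.83 × 8.5 = 7.055 now; the founder offers that and keeps 42.945.
Round 1 (the investor proposes): the founder can get 42.945 next round, worth 0.83 × 42.945 = 35.64435 now. The investor offers 35.64435 and keeps 50 − 35.64435 = 14.35565.

35.64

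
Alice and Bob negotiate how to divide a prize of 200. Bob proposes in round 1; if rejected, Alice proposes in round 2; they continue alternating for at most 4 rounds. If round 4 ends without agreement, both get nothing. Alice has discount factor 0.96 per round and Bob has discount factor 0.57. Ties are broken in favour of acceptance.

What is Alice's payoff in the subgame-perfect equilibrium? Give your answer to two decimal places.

187.62

Round 4 (Alice proposes): rejection yields 0 for Bob; Alice offers 0 and keeps 200.
Round 3 (Bob proposes): Alice can get 200 next round, worth 0.96 × 200 = 192 now. Bob offers 192 and keeps 200 − 192 = 8.
Round 2 (Alice proposes): Bob can get 8 next round, worth 0.57 × 8 = 4.56 now. Alice offers 4.56 and keeps 200 − 4.56 = 195.44.
Round 1 (Bob proposes): Alice can get 195.44 next round, worth 0.96 × 195.44 = 187.6224 now. Bob offers 187.6224 and keeps 200 − 187.6224 = 12.3776.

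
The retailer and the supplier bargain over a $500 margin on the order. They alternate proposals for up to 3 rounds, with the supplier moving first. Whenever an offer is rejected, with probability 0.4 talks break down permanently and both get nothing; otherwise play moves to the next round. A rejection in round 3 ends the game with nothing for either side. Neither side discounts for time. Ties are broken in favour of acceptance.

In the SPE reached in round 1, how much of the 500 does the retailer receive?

Round 3 (the supplier proposes): rejection yields 0 for the retailer; the supplier offers 0 and keeps 500.
Round 2 (the retailer proposes): rejecting gives the supplier an expected 0.6 × 500 = 300. The retailer offers 300 and keeps 500 − 300 = 200.
Round 1 (the supplier proposes): rejecting gives the retailer an expected 0.6 × 200 = 120; the supplier offers that and keeps 380.

120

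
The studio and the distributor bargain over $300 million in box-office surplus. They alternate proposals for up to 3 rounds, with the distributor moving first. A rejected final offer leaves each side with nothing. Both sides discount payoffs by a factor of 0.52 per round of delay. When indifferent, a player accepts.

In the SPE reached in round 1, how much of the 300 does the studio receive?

74.88

Round 3 (the distributor proposes): the studio will accept anything ≥ 0, so the distributor offers 0 and keeps 300.
Round 2 (the studio proposes): the distributor can get 300 next round, worth 0.52 × 300 = 156 now. The studio offers 156 and keeps 300 − 156 = 144.
Round 1 (the distributor proposes): the studio can get 144 next round, worth 0.52 × 144 = 74.88 now, so the distributor offers 74.88, keeping 225.12.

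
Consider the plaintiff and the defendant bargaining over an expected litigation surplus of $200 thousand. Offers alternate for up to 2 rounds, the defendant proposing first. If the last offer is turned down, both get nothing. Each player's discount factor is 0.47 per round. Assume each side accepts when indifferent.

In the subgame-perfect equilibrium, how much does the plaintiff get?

Solve by backward induction from round 2.
Round 2 (the plaintiff proposes): the defendant will accept anything ≥ 0, so the plaintiff offers 0 and keeps 200.
Round 1 (the defendant proposes): the plaintiff can get 200 next round, worth 0.47 × 200 = 94 now; the defendant offers that and keeps 106.

94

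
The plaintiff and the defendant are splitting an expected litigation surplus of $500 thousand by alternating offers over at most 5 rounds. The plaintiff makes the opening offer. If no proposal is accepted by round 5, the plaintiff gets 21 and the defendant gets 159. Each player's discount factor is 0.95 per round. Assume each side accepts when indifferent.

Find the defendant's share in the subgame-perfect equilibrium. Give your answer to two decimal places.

174.69

By backward induction:
Round 5 (the plaintiff proposes): the defendant gets 159 if talks fail, so the plaintiff offers 159 and keeps 341.
Round 4 (the defendant proposes): the plaintiff can get 341 next round, worth 0.95 × 341 = 323.95 now, so the defendant offers 323.95, keeping 176.05.
Round 3 (the plaintiff proposes): the defendant can get 176.05 next round, worth 0.95 × 176.05 = 167.2475 now. The plaintiff offers 167.2475 and keeps 500 − 167.2475 = 332.7525.
Round 2 (the defendant proposes): the plaintiff can get 332.7525 next round, worth 0.95 × 332.7525 = 316.114875 now. The defendant offers 316.114875 and keeps 500 − 316.114875 = 183.885125.
Round 1 (the plaintiff proposes): the defendant can get 183.885125 next round, worth 0.95 × 183.885125 = 174.69086875 now, so the plaintiff offers 174.69086875, keeping 325.30913125.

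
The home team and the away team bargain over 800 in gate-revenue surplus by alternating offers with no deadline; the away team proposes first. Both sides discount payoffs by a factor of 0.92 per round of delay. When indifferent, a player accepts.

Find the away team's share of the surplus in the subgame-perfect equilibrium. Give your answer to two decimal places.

Let x be the away team's share when the away team proposes and y be the home team's share when the home team proposes.
The home team accepts iff offered ≥ 0.92·y, so x = 800 − 0.92y. Symmetrically y = 800 − 0.92x.
Substituting: x = 800 − 0.92(800 − 0.92x), giving x(1 − 0.92·0.92) = 800(1 − 0.92).
So x = 800 × 0.08 / 0.1536 ≈ 416.6667, and the home team receives 800 − x ≈ 383.3333.

416.67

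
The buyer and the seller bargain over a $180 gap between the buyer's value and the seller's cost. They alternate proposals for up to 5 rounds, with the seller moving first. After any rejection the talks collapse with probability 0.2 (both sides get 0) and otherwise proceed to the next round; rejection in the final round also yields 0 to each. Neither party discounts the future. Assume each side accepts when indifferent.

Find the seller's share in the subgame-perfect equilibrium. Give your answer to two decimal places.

132.77

Round 5 (the seller proposes): the buyer will accept anything ≥ 0, so the seller offers 0 and keeps 180.
Round 4 (the buyer proposes): rejecting gives the seller an expected 0.8 × 180 = 144, so the buyer offers 144, keeping 36.
Round 3 (the seller proposes): rejecting gives the buyer an expected 0.8 × 36 = 28.8. The seller offers 28.8 and keeps 180 − 28.8 = 151.2.
Round 2 (the buyer proposes): rejecting gives the seller an expected 0.8 × 151.2 = 120.96; the buyer offers that and keeps 59.04.
Round 1 (the seller proposes): rejecting gives the buyer an expected 0.8 × 59.04 = 47.232. The seller offers 47.232 and keeps 180 − 47.232 = 132.768.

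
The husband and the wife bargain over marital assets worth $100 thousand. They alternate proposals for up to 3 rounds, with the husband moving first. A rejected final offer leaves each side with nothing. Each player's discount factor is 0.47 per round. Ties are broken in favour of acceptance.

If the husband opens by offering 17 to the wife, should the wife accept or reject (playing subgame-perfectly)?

Reject

Work out the wife's continuation value if the offer is rejected.
Round 3 (the husband proposes): rejection yields 0 for the wife; the husband offers 0 and keeps 100.
Round 2 (the wife proposes): the husband can get 100 next round, worth 0.47 × 100 = 47 now. The wife offers 47 and keeps 100 − 47 = 53.
So by rejecting in round 1, the wife gets 53 next round, worth 0.47 × 53 = 24.91 now.
Offer 17 < 24.91, so the wife rejects.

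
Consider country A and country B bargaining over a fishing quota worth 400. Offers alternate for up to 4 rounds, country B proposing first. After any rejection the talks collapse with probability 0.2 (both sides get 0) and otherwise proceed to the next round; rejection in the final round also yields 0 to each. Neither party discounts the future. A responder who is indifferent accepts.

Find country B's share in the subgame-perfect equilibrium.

Round 4 (country A proposes): rejection yields 0 for country B; country A offers 0 and keeps 400.
Round 3 (country B proposes): rejecting gives country A an expected 0.8 × 400 = 320. Country B offers 320 and keeps 400 − 320 = 80.
Round 2 (country A proposes): rejecting gives country B an expected 0.8 × 80 = 64, so country A offers 64, keeping 336.
Round 1 (country B proposes): rejecting gives country A an expected 0.8 × 336 = 268.8. Country B offers 268.8 and keeps 400 − 268.8 = 131.2.

131.2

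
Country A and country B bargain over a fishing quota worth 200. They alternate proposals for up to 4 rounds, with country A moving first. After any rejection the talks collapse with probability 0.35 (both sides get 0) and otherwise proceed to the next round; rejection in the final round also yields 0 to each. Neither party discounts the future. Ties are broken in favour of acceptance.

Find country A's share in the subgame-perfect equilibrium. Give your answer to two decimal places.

Round 4 (country B proposes): rejection yields 0 for country A; country B offers 0 and keeps 200.
Round 3 (country A proposes): rejecting gives country B an expected 0.65 × 200 = 130. Country A offers 130 and keeps 200 − 130 = 70.
Round 2 (country B proposes): rejecting gives country A an expected 0.65 × 70 = 45.5; country B offers that and keeps 154.5.
Round 1 (country A proposes): rejecting gives country B an expected 0.65 × 154.5 = 100.425; country A offers that and keeps 99.575.

99.58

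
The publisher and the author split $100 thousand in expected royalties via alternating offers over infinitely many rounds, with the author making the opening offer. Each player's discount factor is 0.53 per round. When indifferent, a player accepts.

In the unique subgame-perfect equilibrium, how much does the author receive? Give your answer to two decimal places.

Let x be the author's share when the author proposes and y be the publisher's share when the publisher proposes.
The publisher accepts iff offered ≥ 0.53·y, so x = 100 − 0.53y. Symmetrically y = 100 − 0.53x.
Substituting: x = 100 − 0.53(100 − 0.53x), giving x(1 − 0.53·0.53) = 100(1 − 0.53).
So x = 100 × 0.47 / 0.7191 ≈ 65.3595, and the publisher receives 100 − x ≈ 34.6405.

65.36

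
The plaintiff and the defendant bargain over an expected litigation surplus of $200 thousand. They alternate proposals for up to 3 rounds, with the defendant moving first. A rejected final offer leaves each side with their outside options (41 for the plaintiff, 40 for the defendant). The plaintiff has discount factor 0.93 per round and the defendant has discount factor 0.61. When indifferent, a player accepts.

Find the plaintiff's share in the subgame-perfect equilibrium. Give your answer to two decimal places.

Round 3 (the defendant proposes): the plaintiff gets 41 if talks fail, so the defendant offers 41 and keeps 159.
Round 2 (the plaintiff proposes): the defendant can get 159 next round, worth 0.61 × 159 = 96.99 now, so the plaintiff offers 96.99, keeping 103.01.
Round 1 (the defendant proposes): the plaintiff can get 103.01 next round, worth 0.93 × 103.01 = 95.7993 now. The defendant offers 95.7993 and keeps 200 − 95.7993 = 104.2007.

95.80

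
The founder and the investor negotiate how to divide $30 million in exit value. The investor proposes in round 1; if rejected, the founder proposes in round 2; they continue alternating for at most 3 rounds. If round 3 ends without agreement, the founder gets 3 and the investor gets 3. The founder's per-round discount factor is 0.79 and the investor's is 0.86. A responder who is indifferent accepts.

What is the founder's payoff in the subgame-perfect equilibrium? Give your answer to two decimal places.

Round 3 (the investor proposes): the founder gets 3 if talks fail, so the investor offers 3 and keeps 27.
Round 2 (the founder proposes): the investor can get 27 next round, worth 0.86 × 27 = 23.22 now; the founder offers that and keeps 6.78.
Round 1 (the investor proposes): the founder can get 6.78 next round, worth 0.79 × 6.78 = 5.3562 now. The investor offers 5.3562 and keeps 30 − 5.3562 = 24.6438.

5.36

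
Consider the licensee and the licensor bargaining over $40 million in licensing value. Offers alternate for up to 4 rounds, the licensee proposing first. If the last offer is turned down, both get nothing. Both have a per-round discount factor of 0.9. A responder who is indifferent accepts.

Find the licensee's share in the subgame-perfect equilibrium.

Round 4 (the licensor proposes): the licensee will accept anything ≥ 0, so the licensor offers 0 and keeps 40.
Round 3 (the licensee proposes): the licensor can get 40 next round, worth 0.9 × 40 = 36 now, so the licensee offers 36, keeping 4.
Round 2 (the licensor proposes): the licensee can get 4 next round, worth 0.9 × 4 = 3.6 now; the licensor offers that and keeps 36.4.
Round 1 (the licensee proposes): the licensor can get 36.4 next round, worth 0.9 × 36.4 = 32.76 now, so the licensee offers 32.76, keeping 7.24.

7.24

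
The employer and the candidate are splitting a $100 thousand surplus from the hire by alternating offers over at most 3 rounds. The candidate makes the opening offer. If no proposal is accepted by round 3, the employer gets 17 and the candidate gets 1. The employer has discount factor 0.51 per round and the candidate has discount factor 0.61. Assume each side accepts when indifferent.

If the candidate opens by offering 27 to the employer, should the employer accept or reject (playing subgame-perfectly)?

Round 3 (the candidate proposes): the employer gets 17 if talks fail, so the candidate offers 17 and keeps 83.
Round 2 (the employer proposes): the candidate can get 83 next round, worth 0.61 × 83 = 50.63 now, so the employer offers 50.63, keeping 49.37.
So by rejecting in round 1, the employer gets 49.37 next round, worth 0.51 × 49.37 = 25.1787 now.
Offer 27 ≥ 25.1787, so the employer accepts.

Accept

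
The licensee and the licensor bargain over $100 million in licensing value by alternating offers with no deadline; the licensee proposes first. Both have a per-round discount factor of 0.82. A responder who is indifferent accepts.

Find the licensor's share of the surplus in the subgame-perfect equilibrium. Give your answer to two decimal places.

Let x be the licensee's share when the licensee proposes and y be the licensor's share when the licensor proposes.
The licensor accepts iff offered ≥ 0.82·y, so x = 100 − 0.82y. Symmetrically y = 100 − 0.82x.
Substituting: x = 100 − 0.82(100 − 0.82x), giving x(1 − 0.82·0.82) = 100(1 − 0.82).
So x = 100 × 0.18 / 0.3276 ≈ 54.9451, and the licensor receives 100 − x ≈ 45.0549.

45.05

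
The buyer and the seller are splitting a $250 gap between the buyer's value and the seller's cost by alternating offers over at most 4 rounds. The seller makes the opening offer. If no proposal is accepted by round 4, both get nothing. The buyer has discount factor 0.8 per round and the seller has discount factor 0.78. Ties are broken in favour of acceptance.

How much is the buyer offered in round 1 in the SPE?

Round 4 (the buyer proposes): the seller will accept anything ≥ 0, so the buyer offers 0 and keeps 250.
Round 3 (the seller proposes): the buyer can get 250 next round, worth 0.8 × 250 = 200 now. The seller offers 200 and keeps 250 − 200 = 50.
Round 2 (the buyer proposes): the seller can get 50 next round, worth 0.78 × 50 = 39 now, so the buyer offers 39, keeping 211.
Round 1 (the seller proposes): the buyer can get 211 next round, worth 0.8 × 211 = 168.8 now, so the seller offers 168.8, keeping 81.2.

168.8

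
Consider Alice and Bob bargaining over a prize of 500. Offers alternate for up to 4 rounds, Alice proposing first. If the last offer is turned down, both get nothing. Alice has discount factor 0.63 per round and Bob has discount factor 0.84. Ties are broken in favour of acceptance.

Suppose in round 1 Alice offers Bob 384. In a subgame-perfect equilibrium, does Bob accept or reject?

Work out Bob's continuation value if the offer is rejected.
Round 4 (Bob proposes): Alice will accept anything ≥ 0, so Bob offers 0 and keeps 500.
Round 3 (Alice proposes): Bob can get 500 next round, worth 0.84 × 500 = 420 now, so Alice offers 420, keeping 80.
Round 2 (Bob proposes): Alice can get 80 next round, worth 0.63 × 80 = 50.4 now. Bob offers 50.4 and keeps 500 − 50.4 = 449.6.
So by rejecting in round 1, Bob gets 449.6 next round, worth 0.84 × 449.6 = 377.664 now.
Offer 384 ≥ 377.664, so Bob accepts.

Accept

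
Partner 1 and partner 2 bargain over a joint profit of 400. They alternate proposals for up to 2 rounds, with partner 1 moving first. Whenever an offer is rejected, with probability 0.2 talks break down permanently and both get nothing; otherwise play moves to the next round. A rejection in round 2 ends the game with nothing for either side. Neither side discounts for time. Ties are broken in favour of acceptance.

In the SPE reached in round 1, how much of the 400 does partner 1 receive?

80

Round 2 (partner 2 proposes): partner 1 will accept anything ≥ 0, so partner 2 offers 0 and keeps 400.
Round 1 (partner 1 proposes): rejecting gives partner 2 an expected 0.8 × 400 = 320; partner 1 offers that and keeps 80.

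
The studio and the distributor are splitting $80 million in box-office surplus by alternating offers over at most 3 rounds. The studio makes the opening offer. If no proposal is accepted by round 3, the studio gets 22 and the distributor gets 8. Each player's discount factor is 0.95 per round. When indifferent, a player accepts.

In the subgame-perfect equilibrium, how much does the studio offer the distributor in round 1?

Round 3 (the studio proposes): the distributor gets 8 if talks fail, so the studio offers 8 and keeps 72.
Round 2 (the distributor proposes): the studio can get 72 next round, worth 0.95 × 72 = 68.4 now. The distributor offers 68.4 and keeps 80 − 68.4 = 11.6.
Round 1 (the studio proposes): the distributor can get 11.6 next round, worth 0.95 × 11.6 = 11.02 now. The studio offers 11.02 and keeps 80 − 11.02 = 68.98.

11.02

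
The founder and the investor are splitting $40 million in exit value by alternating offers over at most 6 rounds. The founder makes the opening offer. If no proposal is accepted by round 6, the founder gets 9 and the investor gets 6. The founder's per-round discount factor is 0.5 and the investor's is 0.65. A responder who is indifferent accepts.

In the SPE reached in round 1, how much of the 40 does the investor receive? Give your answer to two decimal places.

19.35

Round 6 (the investor proposes): the founder gets 9 if talks fail, so the investor offers 9 and keeps 31.
Round 5 (the founder proposes): the investor can get 31 next round, worth 0.65 × 31 = 20.15 now. The founder offers 20.15 and keeps 40 − 20.15 = 19.85.
Round 4 (the investor proposes): the founder can get 19.85 next round, worth 0.5 × 19.85 = 9.925 now, so the investor offers 9.925, keeping 30.075.
Round 3 (the founder proposes): the investor can get 30.075 next round, worth 0.65 × 30.075 = 19.54875 now, so the founder offers 19.54875, keeping 20.45125.
Round 2 (the investor proposes): the founder can get 20.45125 next round, worth 0.5 × 20.45125 = 10.225625 now. The investor offers 10.225625 and keeps 40 − 10.225625 = 29.774375.
Round 1 (the founder proposes): the investor can get 29.774375 next round, worth 0.65 × 29.774375 = 19.35334375 now, so the founder offers 19.35334375, keeping 20.64665625.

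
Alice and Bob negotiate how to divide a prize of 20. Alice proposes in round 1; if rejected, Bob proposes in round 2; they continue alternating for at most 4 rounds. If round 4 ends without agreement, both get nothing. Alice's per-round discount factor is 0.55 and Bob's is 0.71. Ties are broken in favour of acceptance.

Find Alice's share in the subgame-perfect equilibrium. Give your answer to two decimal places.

8.06

Work backward from the last round.
Round 4 (Bob proposes): rejection yields 0 for Alice; Bob offers 0 and keeps 20.
Round 3 (Alice proposes): Bob can get 20 next round, worth 0.71 × 20 = 14.2 now, so Alice offers 14.2, keeping 5.8.
Round 2 (Bob proposes): Alice can get 5.8 next round, worth 0.55 × 5.8 = 3.19 now, so Bob offers 3.19, keeping 16.81.
Round 1 (Alice proposes): Bob can get 16.81 next round, worth 0.71 × 16.81 = 11.9351 now. Alice offers 11.9351 and keeps 20 − 11.9351 = 8.0649.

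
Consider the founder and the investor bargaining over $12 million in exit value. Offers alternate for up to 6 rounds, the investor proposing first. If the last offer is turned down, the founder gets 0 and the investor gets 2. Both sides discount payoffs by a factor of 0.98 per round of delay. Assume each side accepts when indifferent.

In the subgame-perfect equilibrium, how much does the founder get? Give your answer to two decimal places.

Round 6 (the founder proposes): the investor gets 2 if talks fail, so the founder offers 2 and keeps 10.
Round 5 (the investor proposes): the founder can get 10 next round, worth 0.98 × 10 = 9.8 now. The investor offers 9.8 and keeps 12 − 9.8 = 2.2.
Round 4 (the founder proposes): the investor can get 2.2 next round, worth 0.98 × 2.2 = 2.156 now. The founder offers 2.156 and keeps 12 − 2.156 = 9.844.
Round 3 (the investor proposes): the founder can get 9.844 next round, worth 0.98 × 9.844 = 9.64712 now. The investor offers 9.64712 and keeps 12 − 9.64712 = 2.35288.
Round 2 (the founder proposes): the investor can get 2.35288 next round, worth 0.98 × 2.35288 = 2.3058224 now, so the founder offers 2.3058224, keeping 9.6941776.
Round 1 (the investor proposes): the founder can get 9.6941776 next round, worth 0.98 × 9.6941776 = 9.500294048 now; the investor offers that and keeps 2.499705952.

9.50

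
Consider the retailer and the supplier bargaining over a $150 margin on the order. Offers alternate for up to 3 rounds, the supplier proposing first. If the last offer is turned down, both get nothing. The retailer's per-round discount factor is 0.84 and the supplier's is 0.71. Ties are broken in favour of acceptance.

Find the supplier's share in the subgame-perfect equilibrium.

By backward induction:
Round 3 (the supplier proposes): rejection yields 0 for the retailer; the supplier offers 0 and keeps 150.
Round 2 (the retailer proposes): the supplier can get 150 next round, worth 0.71 × 150 = 106.5 now, so the retailer offers 106.5, keeping 43.5.
Round 1 (the supplier proposes): the retailer can get 43.5 next round, worth 0.84 × 43.5 = 36.54 now; the supplier offers that and keeps 113.46.

113.46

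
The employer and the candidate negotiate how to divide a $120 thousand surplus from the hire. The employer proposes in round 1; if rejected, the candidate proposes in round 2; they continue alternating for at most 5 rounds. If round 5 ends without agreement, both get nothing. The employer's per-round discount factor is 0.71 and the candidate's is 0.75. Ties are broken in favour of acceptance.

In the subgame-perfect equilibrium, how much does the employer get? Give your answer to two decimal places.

80.00

Round 5 (the employer proposes): rejection yields 0 for the candidate; the employer offers 0 and keeps 120.
Round 4 (the candidate proposes): the employer can get 120 next round, worth 0.71 × 120 = 85.2 now. The candidate offers 85.2 and keeps 120 − 85.2 = 34.8.
Round 3 (the employer proposes): the candidate can get 34.8 next round, worth 0.75 × 34.8 = 26.1 now; the employer offers that and keeps 93.9.
Round 2 (the candidate proposes): the employer can get 93.9 next round, worth 0.71 × 93.9 = 66.669 now. The candidate offers 66.669 and keeps 120 − 66.669 = 53.331.
Round 1 (the employer proposes): the candidate can get 53.331 next round, worth 0.75 × 53.331 = 39.99825 now, so the employer offers 39.99825, keeping 80.00175.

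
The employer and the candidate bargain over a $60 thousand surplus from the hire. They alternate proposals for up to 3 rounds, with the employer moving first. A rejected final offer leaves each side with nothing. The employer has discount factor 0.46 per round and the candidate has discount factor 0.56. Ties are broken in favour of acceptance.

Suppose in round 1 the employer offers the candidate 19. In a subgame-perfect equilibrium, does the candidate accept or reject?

Accept

Work out the candidate's continuation value if the offer is rejected.
Round 3 (the employer proposes): the candidate will accept anything ≥ 0, so the employer offers 0 and keeps 60.
Round 2 (the candidate proposes): the employer can get 60 next round, worth 0.46 × 60 = 27.6 now, so the candidate offers 27.6, keeping 32.4.
So by rejecting in round 1, the candidate gets 32.4 next round, worth 0.56 × 32.4 = 18.144 now.
Offer 19 ≥ 18.144, so the candidate accepts.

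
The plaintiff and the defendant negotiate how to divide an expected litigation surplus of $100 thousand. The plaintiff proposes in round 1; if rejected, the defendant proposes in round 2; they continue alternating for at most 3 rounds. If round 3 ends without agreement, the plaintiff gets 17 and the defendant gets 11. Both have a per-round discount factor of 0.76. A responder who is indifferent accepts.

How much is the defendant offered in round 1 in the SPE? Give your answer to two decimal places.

Round 3 (the plaintiff proposes): the defendant gets 11 if talks fail, so the plaintiff offers 11 and keeps 89.
Round 2 (the defendant proposes): the plaintiff can get 89 next round, worth 0.76 × 89 = 67.64 now, so the defendant offers 67.64, keeping 32.36.
Round 1 (the plaintiff proposes): the defendant can get 32.36 next round, worth 0.76 × 32.36 = 24.5936 now; the plaintiff offers that and keeps 75.4064.

24.59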